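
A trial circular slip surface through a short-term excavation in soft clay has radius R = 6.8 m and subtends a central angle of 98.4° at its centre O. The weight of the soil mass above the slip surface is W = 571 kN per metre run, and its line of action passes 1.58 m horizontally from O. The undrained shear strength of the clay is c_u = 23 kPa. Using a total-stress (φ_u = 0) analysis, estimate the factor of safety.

FS = 2.02

Taking moments about the centre O, the resisting moment is provided by the undrained shear strength acting along the arc:
Arc length L_a = R·θ = 6.8·(98.4°·π/180) = 6.8·1.7174 = 11.68 m
M_R = c_u·L_a·R = 23·11.68·6.8 = 1826.5 kN·m/m
M_D = W·d = 571·1.58 = 902.2 kN·m/m
FS = M_R / M_D = 1826.5 / 902.2 = 2.025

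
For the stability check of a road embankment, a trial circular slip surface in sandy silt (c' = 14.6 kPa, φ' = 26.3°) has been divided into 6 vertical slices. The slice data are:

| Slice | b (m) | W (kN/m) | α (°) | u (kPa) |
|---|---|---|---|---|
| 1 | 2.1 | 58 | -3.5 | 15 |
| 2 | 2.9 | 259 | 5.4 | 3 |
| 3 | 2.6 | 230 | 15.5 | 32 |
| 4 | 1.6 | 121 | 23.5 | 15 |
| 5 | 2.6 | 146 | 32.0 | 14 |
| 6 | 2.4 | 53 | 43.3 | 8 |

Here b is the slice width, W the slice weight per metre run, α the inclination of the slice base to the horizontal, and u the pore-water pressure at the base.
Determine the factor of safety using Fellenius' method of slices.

FS = 2.14

Ordinary method of slices: FS = Σ[c'·Δl_i + (W_i cosα_i − u_i·Δl_i)·tanφ'] / Σ W_i sinα_i, with Δl_i = b_i / cosα_i.
Slice 1: Δl = 2.1/cos(-3.5°) = 2.104 m; N'_1 = 58·cos(-3.5°) − 15·2.104 = 26.3; c'Δl = 30.72; W sinα = -3.5
Slice 2: Δl = 2.9/cos5.4° = 2.913 m; N'_2 = 259·cos5.4° − 3·2.913 = 249.1; c'Δl = 42.53; W sinα = 24.4
Slice 3: Δl = 2.6/cos15.5° = 2.698 m; N'_3 = 230·cos15.5° − 32·2.698 = 135.3; c'Δl = 39.39; W sinα = 61.5
Slice 4: Δl = 1.6/cos23.5° = 1.745 m; N'_4 = 121·cos23.5° − 15·1.745 = 84.8; c'Δl = 25.47; W sinα = 48.2
Slice 5: Δl = 2.6/cos32.0° = 3.066 m; N'_5 = 146·cos32.0° − 14·3.066 = 80.9; c'Δl = 44.76; W sinα = 77.4
Slice 6: Δl = 2.4/cos43.3° = 3.298 m; N'_6 = 53·cos43.3° − 8·3.298 = 12.2; c'Δl = 48.15; W sinα = 36.3
Σc'Δl = 231.0 kN/m; ΣN' = 588.6 kN/m; ΣW sinα = 244.3 kN/m
Resisting = 231.0 + 588.6·tan26.3° = 231.0 + 290.9 = 521.9 kN/m
FS = 521.9 / 244.3 = 2.137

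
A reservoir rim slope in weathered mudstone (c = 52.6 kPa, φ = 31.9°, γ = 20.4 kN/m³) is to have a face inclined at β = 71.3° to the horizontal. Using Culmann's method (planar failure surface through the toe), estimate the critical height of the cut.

Culmann's analysis gives the critical failure plane at α_cr = (β + φ)/2 = (71.3 + 31.9)/2 = 51.6°, and the critical height
H_c = (4c/γ) · sinβ cosφ / [1 − cos(β − φ)]
    = (4·52.6/20.4) · sin71.3°·cos31.9° / [1 − cos(39.4°)]
    = 10.314 · 0.9472·0.8490 / [1 − 0.7727]
    = 10.314 · 0.8042 / 0.2273
    = 36.49 m

H_c = 36.49 m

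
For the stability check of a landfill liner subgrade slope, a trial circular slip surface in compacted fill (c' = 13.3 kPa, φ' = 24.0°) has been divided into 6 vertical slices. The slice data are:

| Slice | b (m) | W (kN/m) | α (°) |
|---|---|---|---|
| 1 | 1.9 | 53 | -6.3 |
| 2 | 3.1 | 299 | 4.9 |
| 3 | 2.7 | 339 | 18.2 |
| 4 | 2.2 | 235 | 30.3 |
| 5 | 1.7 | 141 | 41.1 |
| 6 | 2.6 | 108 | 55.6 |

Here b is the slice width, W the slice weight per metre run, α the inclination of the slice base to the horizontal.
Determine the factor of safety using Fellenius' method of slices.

Ordinary method of slices: FS = Σ[c'·Δl_i + (W_i cosα_i)·tanφ'] / Σ W_i sinα_i, with Δl_i = b_i / cosα_i.
Slice 1: Δl = 1.9/cos(-6.3°) = 1.912 m; N'_1 = 53·cos(-6.3°) = 52.7; c'Δl = 25.42; W sinα = -5.8
Slice 2: Δl = 3.1/cos4.9° = 3.111 m; N'_2 = 299·cos4.9° = 297.9; c'Δl = 41.38; W sinα = 25.5
Slice 3: Δl = 2.7/cos18.2° = 2.842 m; N'_3 = 339·cos18.2° = 322.0; c'Δl = 37.80; W sinα = 105.9
Slice 4: Δl = 2.2/cos30.3° = 2.548 m; N'_4 = 235·cos30.3° = 202.9; c'Δl = 33.89; W sinα = 118.6
Slice 5: Δl = 1.7/cos41.1° = 2.256 m; N'_5 = 141·cos41.1° = 106.3; c'Δl = 30.00; W sinα = 92.7
Slice 6: Δl = 2.6/cos55.6° = 4.602 m; N'_6 = 108·cos55.6° = 61.0; c'Δl = 61.21; W sinα = 89.1
Σc'Δl = 229.7 kN/m; ΣN' = 1042.8 kN/m; ΣW sinα = 426.0 kN/m
Resisting = 229.7 + 1042.8·tan24.0° = 229.7 + 464.3 = 694.0 kN/m
FS = 694.0 / 426.0 = 1.629

FS = 1.63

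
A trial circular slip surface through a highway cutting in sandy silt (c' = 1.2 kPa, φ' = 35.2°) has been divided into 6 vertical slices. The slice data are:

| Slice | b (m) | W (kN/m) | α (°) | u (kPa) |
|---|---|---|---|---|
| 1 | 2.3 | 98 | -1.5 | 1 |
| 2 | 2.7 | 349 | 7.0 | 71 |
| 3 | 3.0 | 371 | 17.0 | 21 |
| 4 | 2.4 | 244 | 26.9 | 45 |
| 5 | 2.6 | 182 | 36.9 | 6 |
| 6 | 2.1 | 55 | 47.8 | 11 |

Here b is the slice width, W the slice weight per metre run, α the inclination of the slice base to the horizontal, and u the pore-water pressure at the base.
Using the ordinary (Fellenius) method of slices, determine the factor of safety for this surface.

Ordinary method of slices: FS = Σ[c'·Δl_i + (W_i cosα_i − u_i·Δl_i)·tanφ'] / Σ W_i sinα_i, with Δl_i = b_i / cosα_i.
Slice 1: Δl = 2.3/cos(-1.5°) = 2.301 m; N'_1 = 98·cos(-1.5°) − 1·2.301 = 95.7; c'Δl = 2.76; W sinα = -2.6
Slice 2: Δl = 2.7/cos7.0° = 2.720 m; N'_2 = 349·cos7.0° − 71·2.720 = 153.3; c'Δl = 3.26; W sinα = 42.5
Slice 3: Δl = 3.0/cos17.0° = 3.137 m; N'_3 = 371·cos17.0° − 21·3.137 = 288.9; c'Δl = 3.76; W sinα = 108.5
Slice 4: Δl = 2.4/cos26.9° = 2.691 m; N'_4 = 244·cos26.9° − 45·2.691 = 96.5; c'Δl = 3.23; W sinα = 110.4
Slice 5: Δl = 2.6/cos36.9° = 3.251 m; N'_5 = 182·cos36.9° − 6·3.251 = 126.0; c'Δl = 3.90; W sinα = 109.3
Slice 6: Δl = 2.1/cos47.8° = 3.126 m; N'_6 = 55·cos47.8° − 11·3.126 = 2.6; c'Δl = 3.75; W sinα = 40.7
Σc'Δl = 20.7 kN/m; ΣN' = 762.9 kN/m; ΣW sinα = 408.9 kN/m
Resisting = 20.7 + 762.9·tan35.2° = 20.7 + 538.2 = 558.9 kN/m
FS = 558.9 / 408.9 = 1.367

FS = 1.37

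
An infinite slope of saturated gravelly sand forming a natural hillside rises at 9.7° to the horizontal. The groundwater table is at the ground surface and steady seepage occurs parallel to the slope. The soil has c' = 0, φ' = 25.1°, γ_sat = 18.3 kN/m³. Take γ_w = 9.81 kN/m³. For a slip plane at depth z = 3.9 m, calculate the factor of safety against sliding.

FS = 1.27

With seepage parallel to the slope and the water table at the surface, the effective normal stress on the slip plane uses the buoyant unit weight γ' = γ_sat − γ_w while the driving shear stress uses γ_sat:
FS = [c' + γ' z cos²β tanφ'] / [γ_sat z sinβ cosβ]
(For c' = 0 this reduces to FS = (γ'/γ_sat)·tanφ'/tanβ.)
γ' = 18.3 − 9.81 = 8.49 kN/m³
Numerator = 0.0 + 8.49·3.9·cos²9.7°·tan25.1° = 0.0 + 8.49·3.9·0.9716·0.4684 = 15.070 kPa
Denominator = 18.3·3.9·sin9.7°·cos9.7° = 18.3·3.9·0.1685·0.9857 = 11.853 kPa
FS = 15.070 / 11.853 = 1.271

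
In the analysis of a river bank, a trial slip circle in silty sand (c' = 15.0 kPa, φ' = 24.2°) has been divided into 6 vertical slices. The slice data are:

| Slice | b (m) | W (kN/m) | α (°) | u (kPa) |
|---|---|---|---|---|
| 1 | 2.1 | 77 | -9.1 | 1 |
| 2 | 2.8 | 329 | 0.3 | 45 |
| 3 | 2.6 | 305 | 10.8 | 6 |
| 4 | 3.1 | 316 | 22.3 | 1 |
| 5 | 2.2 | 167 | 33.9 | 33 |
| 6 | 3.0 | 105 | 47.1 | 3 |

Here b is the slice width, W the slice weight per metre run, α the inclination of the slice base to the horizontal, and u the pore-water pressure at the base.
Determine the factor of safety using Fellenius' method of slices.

FS = 2.08

Ordinary method of slices: FS = Σ[c'·Δl_i + (W_i cosα_i − u_i·Δl_i)·tanφ'] / Σ W_i sinα_i, with Δl_i = b_i / cosα_i.
Slice 1: Δl = 2.1/cos(-9.1°) = 2.127 m; N'_1 = 77·cos(-9.1°) − 1·2.127 = 73.9; c'Δl = 31.90; W sinα = -12.2
Slice 2: Δl = 2.8/cos0.3° = 2.800 m; N'_2 = 329·cos0.3° − 45·2.800 = 203.0; c'Δl = 42.00; W sinα = 1.7
Slice 3: Δl = 2.6/cos10.8° = 2.647 m; N'_3 = 305·cos10.8° − 6·2.647 = 283.7; c'Δl = 39.70; W sinα = 57.2
Slice 4: Δl = 3.1/cos22.3° = 3.351 m; N'_4 = 316·cos22.3° − 1·3.351 = 289.0; c'Δl = 50.26; W sinα = 119.9
Slice 5: Δl = 2.2/cos33.9° = 2.651 m; N'_5 = 167·cos33.9° − 33·2.651 = 51.1; c'Δl = 39.76; W sinα = 93.1
Slice 6: Δl = 3.0/cos47.1° = 4.407 m; N'_6 = 105·cos47.1° − 3·4.407 = 58.3; c'Δl = 66.11; W sinα = 76.9
Σc'Δl = 269.7 kN/m; ΣN' = 959.0 kN/m; ΣW sinα = 336.7 kN/m
Resisting = 269.7 + 959.0·tan24.2° = 269.7 + 431.0 = 700.7 kN/m
FS = 700.7 / 336.7 = 2.081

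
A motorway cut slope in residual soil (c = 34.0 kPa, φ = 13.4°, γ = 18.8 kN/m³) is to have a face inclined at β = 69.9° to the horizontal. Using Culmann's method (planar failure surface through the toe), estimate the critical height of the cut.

Culmann's analysis gives the critical failure plane at α_cr = (β + φ)/2 = (69.9 + 13.4)/2 = 41.7°, and the critical height
H_c = (4c/γ) · sinβ cosφ / [1 − cos(β − φ)]
    = (4·34.0/18.8) · sin69.9°·cos13.4° / [1 − cos(56.5°)]
    = 7.234 · 0.9391·0.9728 / [1 − 0.5519]
    = 7.234 · 0.9135 / 0.4481
    = 14.75 m

H_c = 14.75 m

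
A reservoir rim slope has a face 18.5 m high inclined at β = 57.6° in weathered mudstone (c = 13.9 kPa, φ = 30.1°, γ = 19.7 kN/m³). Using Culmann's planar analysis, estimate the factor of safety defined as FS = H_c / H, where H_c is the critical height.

FS = 0.99

H_c = (4c/γ) · sinβ cosφ / [1 − cos(β − φ)]
    = (4·13.9/19.7) · sin57.6°·cos30.1° / [1 − cos27.5°]
    = 2.822 · 0.7305 / 0.1130 = 18.25 m
FS = H_c / H = 18.25 / 18.5 = 0.986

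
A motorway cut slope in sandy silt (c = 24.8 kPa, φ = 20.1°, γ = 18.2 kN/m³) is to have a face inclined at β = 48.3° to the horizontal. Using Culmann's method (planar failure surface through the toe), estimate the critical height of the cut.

Culmann's analysis gives the critical failure plane at α_cr = (β + φ)/2 = (48.3 + 20.1)/2 = 34.2°, and the critical height
H_c = (4c/γ) · sinβ cosφ / [1 − cos(β − φ)]
    = (4·24.8/18.2) · sin48.3°·cos20.1° / [1 − cos(28.2°)]
    = 5.451 · 0.7466·0.9391 / [1 − 0.8813]
    = 5.451 · 0.7012 / 0.1187
    = 32.20 m

H_c = 32.20 m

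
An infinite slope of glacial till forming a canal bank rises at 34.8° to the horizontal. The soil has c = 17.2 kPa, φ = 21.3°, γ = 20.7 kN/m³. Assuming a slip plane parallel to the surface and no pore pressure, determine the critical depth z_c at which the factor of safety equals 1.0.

z_c = 4.04 m

Setting FS = 1.00 in FS = [c + γz cos²β tanφ] / [γz sinβ cosβ] and solving for z:
z = c / [γ cosβ (FS·sinβ − cosβ·tanφ)]
  = 17.2 / [20.7·cos34.8°·(1.00·sin34.8° − cos34.8°·tan21.3°)]
  = 17.2 / [20.7·0.8211·(1.00·0.5707 − 0.8211·0.3899)]
  = 17.2 / 4.2590 = 4.039 m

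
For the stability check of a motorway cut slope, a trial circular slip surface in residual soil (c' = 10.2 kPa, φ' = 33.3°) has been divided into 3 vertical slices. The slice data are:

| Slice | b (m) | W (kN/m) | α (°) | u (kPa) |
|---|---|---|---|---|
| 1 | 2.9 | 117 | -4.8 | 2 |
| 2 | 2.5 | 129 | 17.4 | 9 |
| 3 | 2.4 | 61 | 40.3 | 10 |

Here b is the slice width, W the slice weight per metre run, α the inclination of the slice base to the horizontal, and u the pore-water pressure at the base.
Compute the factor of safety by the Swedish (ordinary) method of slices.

FS = 3.47

Ordinary method of slices: FS = Σ[c'·Δl_i + (W_i cosα_i − u_i·Δl_i)·tanφ'] / Σ W_i sinα_i, with Δl_i = b_i / cosα_i.
Slice 1: Δl = 2.9/cos(-4.8°) = 2.910 m; N'_1 = 117·cos(-4.8°) − 2·2.910 = 110.8; c'Δl = 29.68; W sinα = -9.8
Slice 2: Δl = 2.5/cos17.4° = 2.620 m; N'_2 = 129·cos17.4° − 9·2.620 = 99.5; c'Δl = 26.72; W sinα = 38.6
Slice 3: Δl = 2.4/cos40.3° = 3.147 m; N'_3 = 61·cos40.3° − 10·3.147 = 15.1; c'Δl = 32.10; W sinα = 39.5
Σc'Δl = 88.5 kN/m; ΣN' = 225.3 kN/m; ΣW sinα = 68.2 kN/m
Resisting = 88.5 + 225.3·tan33.3° = 88.5 + 148.0 = 236.5 kN/m
FS = 236.5 / 68.2 = 3.466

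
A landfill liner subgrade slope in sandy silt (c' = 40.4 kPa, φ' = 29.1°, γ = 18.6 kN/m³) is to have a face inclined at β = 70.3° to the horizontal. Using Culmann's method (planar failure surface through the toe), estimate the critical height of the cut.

Culmann's analysis gives the critical failure plane at α_cr = (β + φ')/2 = (70.3 + 29.1)/2 = 49.7°, and the critical height
H_c = (4c'/γ) · sinβ cosφ' / [1 − cos(β − φ')]
    = (4·40.4/18.6) · sin70.3°·cos29.1° / [1 − cos(41.2°)]
    = 8.688 · 0.9415·0.8738 / [1 − 0.7524]
    = 8.688 · 0.8226 / 0.2476
    = 28.87 m

H_c = 28.87 m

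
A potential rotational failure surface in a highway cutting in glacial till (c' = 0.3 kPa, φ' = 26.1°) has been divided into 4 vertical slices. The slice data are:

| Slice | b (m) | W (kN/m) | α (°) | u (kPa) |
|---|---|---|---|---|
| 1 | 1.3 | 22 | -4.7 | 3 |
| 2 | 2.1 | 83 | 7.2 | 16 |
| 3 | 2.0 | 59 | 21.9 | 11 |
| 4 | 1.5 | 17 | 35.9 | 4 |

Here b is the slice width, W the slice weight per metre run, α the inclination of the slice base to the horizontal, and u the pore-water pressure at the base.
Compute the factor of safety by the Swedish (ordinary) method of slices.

Ordinary method of slices: FS = Σ[c'·Δl_i + (W_i cosα_i − u_i·Δl_i)·tanφ'] / Σ W_i sinα_i, with Δl_i = b_i / cosα_i.
Slice 1: Δl = 1.3/cos(-4.7°) = 1.304 m; N'_1 = 22·cos(-4.7°) − 3·1.304 = 18.0; c'Δl = 0.39; W sinα = -1.8
Slice 2: Δl = 2.1/cos7.2° = 2.117 m; N'_2 = 83·cos7.2° − 16·2.117 = 48.5; c'Δl = 0.64; W sinα = 10.4
Slice 3: Δl = 2.0/cos21.9° = 2.156 m; N'_3 = 59·cos21.9° − 11·2.156 = 31.0; c'Δl = 0.65; W sinα = 22.0
Slice 4: Δl = 1.5/cos35.9° = 1.852 m; N'_4 = 17·cos35.9° − 4·1.852 = 6.4; c'Δl = 0.56; W sinα = 10.0
Σc'Δl = 2.2 kN/m; ΣN' = 103.9 kN/m; ΣW sinα = 40.6 kN/m
Resisting = 2.2 + 103.9·tan26.1° = 2.2 + 50.9 = 53.1 kN/m
FS = 53.1 / 40.6 = 1.309

FS = 1.31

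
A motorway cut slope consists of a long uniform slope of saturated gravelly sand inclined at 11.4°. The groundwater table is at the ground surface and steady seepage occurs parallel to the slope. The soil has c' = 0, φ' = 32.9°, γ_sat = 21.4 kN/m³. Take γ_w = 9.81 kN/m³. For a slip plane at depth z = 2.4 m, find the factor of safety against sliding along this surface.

With seepage parallel to the slope and the water table at the surface, the effective normal stress on the slip plane uses the buoyant unit weight γ' = γ_sat − γ_w while the driving shear stress uses γ_sat:
FS = [c' + γ' z cos²β tanφ'] / [γ_sat z sinβ cosβ]
(For c' = 0 this reduces to FS = (γ'/γ_sat)·tanφ'/tanβ.)
γ' = 21.4 − 9.81 = 11.59 kN/m³
Numerator = 0.0 + 11.59·2.4·cos²11.4°·tan32.9° = 0.0 + 11.59·2.4·0.9609·0.6469 = 17.292 kPa
Denominator = 21.4·2.4·sin11.4°·cos11.4° = 21.4·2.4·0.1977·0.9803 = 9.951 kPa
FS = 17.292 / 9.951 = 1.738

FS = 1.74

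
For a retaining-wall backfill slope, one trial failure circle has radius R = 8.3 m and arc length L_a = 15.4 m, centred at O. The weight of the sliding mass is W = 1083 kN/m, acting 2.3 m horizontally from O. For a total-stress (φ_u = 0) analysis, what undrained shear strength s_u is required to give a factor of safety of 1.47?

FS = s_u·L_a·R / (W·d), so s_u = FS·W·d / (L_a·R).
s_u = 1.47·1083·2.3 / (15.40·8.3) = 3661.6 / 127.82 = 28.65 kPa

s_u = 28.6 kPa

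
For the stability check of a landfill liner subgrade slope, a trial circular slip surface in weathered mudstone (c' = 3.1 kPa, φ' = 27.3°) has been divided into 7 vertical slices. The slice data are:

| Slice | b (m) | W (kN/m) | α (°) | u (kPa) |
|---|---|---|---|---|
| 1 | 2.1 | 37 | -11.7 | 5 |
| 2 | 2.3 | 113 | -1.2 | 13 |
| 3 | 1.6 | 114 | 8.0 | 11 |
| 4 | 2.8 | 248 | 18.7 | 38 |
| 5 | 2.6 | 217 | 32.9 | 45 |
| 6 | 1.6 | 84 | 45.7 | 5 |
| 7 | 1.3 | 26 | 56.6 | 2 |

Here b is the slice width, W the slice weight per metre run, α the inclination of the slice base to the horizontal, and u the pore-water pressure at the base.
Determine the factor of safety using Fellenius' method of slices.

FS = 0.95

Ordinary method of slices: FS = Σ[c'·Δl_i + (W_i cosα_i − u_i·Δl_i)·tanφ'] / Σ W_i sinα_i, with Δl_i = b_i / cosα_i.
Slice 1: Δl = 2.1/cos(-11.7°) = 2.145 m; N'_1 = 37·cos(-11.7°) − 5·2.145 = 25.5; c'Δl = 6.65; W sinα = -7.5
Slice 2: Δl = 2.3/cos(-1.2°) = 2.301 m; N'_2 = 113·cos(-1.2°) − 13·2.301 = 83.1; c'Δl = 7.13; W sinα = -2.4
Slice 3: Δl = 1.6/cos8.0° = 1.616 m; N'_3 = 114·cos8.0° − 11·1.616 = 95.1; c'Δl = 5.01; W sinα = 15.9
Slice 4: Δl = 2.8/cos18.7° = 2.956 m; N'_4 = 248·cos18.7° − 38·2.956 = 122.6; c'Δl = 9.16; W sinα = 79.5
Slice 5: Δl = 2.6/cos32.9° = 3.097 m; N'_5 = 217·cos32.9° − 45·3.097 = 42.8; c'Δl = 9.60; W sinα = 117.9
Slice 6: Δl = 1.6/cos45.7° = 2.291 m; N'_6 = 84·cos45.7° − 5·2.291 = 47.2; c'Δl = 7.10; W sinα = 60.1
Slice 7: Δl = 1.3/cos56.6° = 2.362 m; N'_7 = 26·cos56.6° − 2·2.362 = 9.6; c'Δl = 7.32; W sinα = 21.7
Σc'Δl = 52.0 kN/m; ΣN' = 425.9 kN/m; ΣW sinα = 285.2 kN/m
Resisting = 52.0 + 425.9·tan27.3° = 52.0 + 219.8 = 271.8 kN/m
FS = 271.8 / 285.2 = 0.953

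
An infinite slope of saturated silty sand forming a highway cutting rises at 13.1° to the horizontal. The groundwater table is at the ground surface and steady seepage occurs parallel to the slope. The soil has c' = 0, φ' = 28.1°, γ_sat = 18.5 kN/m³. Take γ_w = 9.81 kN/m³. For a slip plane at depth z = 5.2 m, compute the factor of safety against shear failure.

FS = 1.08

With seepage parallel to the slope and the water table at the surface, the effective normal stress on the slip plane uses the buoyant unit weight γ' = γ_sat − γ_w while the driving shear stress uses γ_sat:
FS = [c' + γ' z cos²β tanφ'] / [γ_sat z sinβ cosβ]
(For c' = 0 this reduces to FS = (γ'/γ_sat)·tanφ'/tanβ.)
γ' = 18.5 − 9.81 = 8.69 kN/m³
Numerator = 0.0 + 8.69·5.2·cos²13.1°·tan28.1° = 0.0 + 8.69·5.2·0.9486·0.5340 = 22.889 kPa
Denominator = 18.5·5.2·sin13.1°·cos13.1° = 18.5·5.2·0.2267·0.9740 = 21.236 kPa
FS = 22.889 / 21.236 = 1.078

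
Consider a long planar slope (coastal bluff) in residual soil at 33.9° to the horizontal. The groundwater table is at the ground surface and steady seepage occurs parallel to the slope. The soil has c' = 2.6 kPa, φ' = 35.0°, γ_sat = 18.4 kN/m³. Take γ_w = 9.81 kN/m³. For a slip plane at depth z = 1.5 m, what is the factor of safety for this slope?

FS = 0.69

With seepage parallel to the slope and the water table at the surface, the effective normal stress on the slip plane uses the buoyant unit weight γ' = γ_sat − γ_w while the driving shear stress uses γ_sat:
FS = [c' + γ' z cos²β tanφ'] / [γ_sat z sinβ cosβ]
γ' = 18.4 − 9.81 = 8.59 kN/m³
Numerator = 2.6 + 8.59·1.5·cos²33.9°·tan35.0° = 2.6 + 8.59·1.5·0.6889·0.7002 = 8.816 kPa
Denominator = 18.4·1.5·sin33.9°·cos33.9° = 18.4·1.5·0.5577·0.8300 = 12.777 kPa
FS = 8.816 / 12.777 = 0.690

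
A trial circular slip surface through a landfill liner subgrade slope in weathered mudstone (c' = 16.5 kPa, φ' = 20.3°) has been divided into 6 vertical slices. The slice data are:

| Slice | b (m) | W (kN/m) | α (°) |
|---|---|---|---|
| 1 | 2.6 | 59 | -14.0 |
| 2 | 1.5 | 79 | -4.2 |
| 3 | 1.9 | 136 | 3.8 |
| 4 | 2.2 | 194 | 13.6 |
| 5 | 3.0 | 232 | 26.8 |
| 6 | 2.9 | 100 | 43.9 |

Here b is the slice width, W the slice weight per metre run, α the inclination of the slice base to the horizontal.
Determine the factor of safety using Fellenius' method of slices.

Ordinary method of slices: FS = Σ[c'·Δl_i + (W_i cosα_i)·tanφ'] / Σ W_i sinα_i, with Δl_i = b_i / cosα_i.
Slice 1: Δl = 2.6/cos(-14.0°) = 2.680 m; N'_1 = 59·cos(-14.0°) = 57.2; c'Δl = 44.21; W sinα = -14.3
Slice 2: Δl = 1.5/cos(-4.2°) = 1.504 m; N'_2 = 79·cos(-4.2°) = 78.8; c'Δl = 24.82; W sinα = -5.8
Slice 3: Δl = 1.9/cos3.8° = 1.904 m; N'_3 = 136·cos3.8° = 135.7; c'Δl = 31.42; W sinα = 9.0
Slice 4: Δl = 2.2/cos13.6° = 2.263 m; N'_4 = 194·cos13.6° = 188.6; c'Δl = 37.35; W sinα = 45.6
Slice 5: Δl = 3.0/cos26.8° = 3.361 m; N'_5 = 232·cos26.8° = 207.1; c'Δl = 55.46; W sinα = 104.6
Slice 6: Δl = 2.9/cos43.9° = 4.025 m; N'_6 = 100·cos43.9° = 72.1; c'Δl = 66.41; W sinα = 69.3
Σc'Δl = 259.7 kN/m; ΣN' = 739.4 kN/m; ΣW sinα = 208.5 kN/m
Resisting = 259.7 + 739.4·tan20.3° = 259.7 + 273.5 = 533.2 kN/m
FS = 533.2 / 208.5 = 2.557

FS = 2.56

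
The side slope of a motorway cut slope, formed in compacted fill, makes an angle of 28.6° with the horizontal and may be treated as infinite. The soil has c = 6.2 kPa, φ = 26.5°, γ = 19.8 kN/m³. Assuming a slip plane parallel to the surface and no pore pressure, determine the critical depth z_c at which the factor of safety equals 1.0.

z_c = 8.71 m

Setting FS = 1.00 in FS = [c + γz cos²β tanφ] / [γz sinβ cosβ] and solving for z:
z = c / [γ cosβ (FS·sinβ − cosβ·tanφ)]
  = 6.2 / [19.8·cos28.6°·(1.00·sin28.6° − cos28.6°·tan26.5°)]
  = 6.2 / [19.8·0.8780·(1.00·0.4787 − 0.8780·0.4986)]
  = 6.2 / 0.7118 = 8.710 m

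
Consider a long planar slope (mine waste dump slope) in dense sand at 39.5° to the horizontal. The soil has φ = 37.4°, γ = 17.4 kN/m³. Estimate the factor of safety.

For a dry cohesionless infinite slope the factor of safety is FS = tanφ / tanβ.
FS = tan37.4° / tan39.5° = 0.7646 / 0.8243 = 0.927

FS = 0.93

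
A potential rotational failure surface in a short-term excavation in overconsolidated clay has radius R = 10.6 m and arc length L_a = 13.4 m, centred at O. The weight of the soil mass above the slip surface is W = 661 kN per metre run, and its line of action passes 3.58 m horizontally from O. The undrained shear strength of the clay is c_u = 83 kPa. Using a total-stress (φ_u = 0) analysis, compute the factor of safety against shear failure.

FS = 4.98

Taking moments about the centre O, the resisting moment is provided by the undrained shear strength acting along the arc:
M_R = c_u·L_a·R = 83·13.40·10.6 = 11789.3 kN·m/m
M_D = W·d = 661·3.58 = 2366.4 kN·m/m
FS = M_R / M_D = 11789.3 / 2366.4 = 4.982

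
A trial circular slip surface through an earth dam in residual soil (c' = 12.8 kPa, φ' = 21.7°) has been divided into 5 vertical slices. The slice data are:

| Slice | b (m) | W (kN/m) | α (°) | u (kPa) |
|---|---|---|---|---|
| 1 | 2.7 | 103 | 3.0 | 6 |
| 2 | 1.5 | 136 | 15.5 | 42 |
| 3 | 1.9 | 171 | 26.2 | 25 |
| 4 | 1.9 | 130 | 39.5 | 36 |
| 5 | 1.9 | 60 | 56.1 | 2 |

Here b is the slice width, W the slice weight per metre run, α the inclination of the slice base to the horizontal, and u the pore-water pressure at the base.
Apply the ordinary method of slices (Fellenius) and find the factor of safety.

Ordinary method of slices: FS = Σ[c'·Δl_i + (W_i cosα_i − u_i·Δl_i)·tanφ'] / Σ W_i sinα_i, with Δl_i = b_i / cosα_i.
Slice 1: Δl = 2.7/cos3.0° = 2.704 m; N'_1 = 103·cos3.0° − 6·2.704 = 86.6; c'Δl = 34.61; W sinα = 5.4
Slice 2: Δl = 1.5/cos15.5° = 1.557 m; N'_2 = 136·cos15.5° − 42·1.557 = 65.7; c'Δl = 19.92; W sinα = 36.3
Slice 3: Δl = 1.9/cos26.2° = 2.118 m; N'_3 = 171·cos26.2° − 25·2.118 = 100.5; c'Δl = 27.10; W sinα = 75.5
Slice 4: Δl = 1.9/cos39.5° = 2.462 m; N'_4 = 130·cos39.5° − 36·2.462 = 11.7; c'Δl = 31.52; W sinα = 82.7
Slice 5: Δl = 1.9/cos56.1° = 3.407 m; N'_5 = 60·cos56.1° − 2·3.407 = 26.7; c'Δl = 43.60; W sinα = 49.8
Σc'Δl = 156.8 kN/m; ΣN' = 291.1 kN/m; ΣW sinα = 249.7 kN/m
Resisting = 156.8 + 291.1·tan21.7° = 156.8 + 115.9 = 272.6 kN/m
FS = 272.6 / 249.7 = 1.092

FS = 1.09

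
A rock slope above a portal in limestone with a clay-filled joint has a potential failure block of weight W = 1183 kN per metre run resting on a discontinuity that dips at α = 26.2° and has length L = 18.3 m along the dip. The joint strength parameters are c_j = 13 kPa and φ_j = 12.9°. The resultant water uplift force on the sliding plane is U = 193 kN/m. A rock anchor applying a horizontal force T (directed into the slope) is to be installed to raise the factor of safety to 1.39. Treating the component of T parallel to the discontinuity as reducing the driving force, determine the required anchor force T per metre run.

T = 214 kN/m

Resolving forces along and normal to the sliding plane, with the horizontal anchor force T adding T·sinα to the effective normal force and T·cosα acting up the plane against the driving force:
FS = [c_jL + (W cosα − U + T sinα) tanφ_j] / [W sinα − T cosα]
Without the anchor: N' = 868.5 kN/m, driving T_d = 522.3 kN/m, resisting R = 13·18.3 + 868.5·tan12.9° = 436.8 kN/m, FS = 0.84.
Setting FS = 1.39 and solving for T:
1.39·(522.3 − T cos26.2°) = 436.8 + T sin26.2°·tan12.9°
T·(sin26.2°·tan12.9° + 1.39·cos26.2°) = 1.39·522.3 − 436.8
T·(0.4415·0.2290 + 1.39·0.8973) = 726.0 − 436.8 = 289.2
T·1.3483 = 289.2
T = 214.5 kN/m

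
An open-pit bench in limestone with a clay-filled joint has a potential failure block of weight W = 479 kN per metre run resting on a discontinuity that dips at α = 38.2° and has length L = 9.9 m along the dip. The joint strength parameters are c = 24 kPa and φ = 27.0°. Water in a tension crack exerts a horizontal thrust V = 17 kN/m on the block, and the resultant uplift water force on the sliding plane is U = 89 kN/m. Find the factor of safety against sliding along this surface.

FS = 1.22

Resolving the block weight along and normal to the plane and applying the Mohr–Coulomb strength on the joint:
N' = W cosα − U − V sinα = 479·cos38.2° − 89 − 17·sin38.2° = 276.9 kN/m
Driving force T = W sinα + V cosα = 479·sin38.2° + 17·cos38.2° = 309.6 kN/m
Resisting force R = c·L + N'·tanφ = 24·9.9 + 276.9·tan27.0° = 237.6 + 141.1 = 378.7 kN/m
FS = R / T = 378.7 / 309.6 = 1.223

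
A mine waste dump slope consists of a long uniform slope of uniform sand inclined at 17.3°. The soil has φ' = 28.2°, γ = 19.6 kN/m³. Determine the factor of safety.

FS = 1.72

For a dry cohesionless infinite slope the factor of safety is FS = tanφ' / tanβ.
FS = tan28.2° / tan17.3° = 0.5362 / 0.3115 = 1.722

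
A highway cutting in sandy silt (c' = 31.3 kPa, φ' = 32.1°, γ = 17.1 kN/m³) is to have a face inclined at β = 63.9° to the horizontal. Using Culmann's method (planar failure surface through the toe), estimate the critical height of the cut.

Culmann's analysis gives the critical failure plane at α_cr = (β + φ')/2 = (63.9 + 32.1)/2 = 48.0°, and the critical height
H_c = (4c'/γ) · sinβ cosφ' / [1 − cos(β − φ')]
    = (4·31.3/17.1) · sin63.9°·cos32.1° / [1 − cos(31.8°)]
    = 7.322 · 0.8980·0.8471 / [1 − 0.8499]
    = 7.322 · 0.7607 / 0.1501
    = 37.11 m

H_c = 37.11 m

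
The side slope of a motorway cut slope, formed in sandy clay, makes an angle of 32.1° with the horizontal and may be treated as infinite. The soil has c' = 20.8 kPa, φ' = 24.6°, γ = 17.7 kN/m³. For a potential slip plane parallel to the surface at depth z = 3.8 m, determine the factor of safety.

FS = 1.42

For an infinite slope with a slip plane parallel to the surface (no pore pressure): FS = [c' + γz cos²β tanφ'] / [γz sinβ cosβ].
γz = 17.7·3.8 = 67.26 kN/m²
Numerator = 20.8 + 67.26·cos²32.1°·tan24.6° = 20.8 + 67.26·0.7176·0.4578 = 42.898 kPa
Denominator = 67.26·sin32.1°·cos32.1° = 67.26·0.5314·0.8471 = 30.278 kPa
FS = 42.898 / 30.278 = 1.417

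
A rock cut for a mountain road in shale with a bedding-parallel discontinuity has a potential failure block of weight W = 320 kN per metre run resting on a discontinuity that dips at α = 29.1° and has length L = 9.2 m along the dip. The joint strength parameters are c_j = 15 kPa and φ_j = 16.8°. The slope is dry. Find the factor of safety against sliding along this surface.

FS = 1.43

Resolving the block weight along and normal to the plane and applying the Mohr–Coulomb strength on the joint:
N' = W cosα = 320·cos29.1° = 279.6 kN/m
Driving force T = W sinα = 320·sin29.1° = 155.6 kN/m
Resisting force R = c_j·L + N'·tanφ_j = 15·9.2 + 279.6·tan16.8° = 138.0 + 84.4 = 222.4 kN/m
FS = R / T = 222.4 / 155.6 = 1.429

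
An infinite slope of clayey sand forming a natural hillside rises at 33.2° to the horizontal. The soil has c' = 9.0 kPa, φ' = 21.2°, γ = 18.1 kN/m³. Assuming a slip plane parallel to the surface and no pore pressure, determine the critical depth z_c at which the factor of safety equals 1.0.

z_c = 2.66 m

Setting FS = 1.00 in FS = [c' + γz cos²β tanφ'] / [γz sinβ cosβ] and solving for z:
z = c' / [γ cosβ (FS·sinβ − cosβ·tanφ')]
  = 9.0 / [18.1·cos33.2°·(1.00·sin33.2° − cos33.2°·tan21.2°)]
  = 9.0 / [18.1·0.8368·(1.00·0.5476 − 0.8368·0.3879)]
  = 9.0 / 3.3775 = 2.665 m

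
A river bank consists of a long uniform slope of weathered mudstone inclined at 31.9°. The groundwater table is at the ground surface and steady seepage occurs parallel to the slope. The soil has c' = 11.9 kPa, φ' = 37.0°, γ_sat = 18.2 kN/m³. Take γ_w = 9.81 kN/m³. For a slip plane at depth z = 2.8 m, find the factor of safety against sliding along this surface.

FS = 1.08

With seepage parallel to the slope and the water table at the surface, the effective normal stress on the slip plane uses the buoyant unit weight γ' = γ_sat − γ_w while the driving shear stress uses γ_sat:
FS = [c' + γ' z cos²β tanφ'] / [γ_sat z sinβ cosβ]
γ' = 18.2 − 9.81 = 8.39 kN/m³
Numerator = 11.9 + 8.39·2.8·cos²31.9°·tan37.0° = 11.9 + 8.39·2.8·0.7208·0.7536 = 24.659 kPa
Denominator = 18.2·2.8·sin31.9°·cos31.9° = 18.2·2.8·0.5284·0.8490 = 22.862 kPa
FS = 24.659 / 22.862 = 1.079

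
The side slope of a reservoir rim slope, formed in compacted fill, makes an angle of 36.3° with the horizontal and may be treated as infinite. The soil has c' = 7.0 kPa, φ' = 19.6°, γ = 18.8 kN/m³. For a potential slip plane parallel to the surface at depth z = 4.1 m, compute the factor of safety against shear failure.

For an infinite slope with a slip plane parallel to the surface (no pore pressure): FS = [c' + γz cos²β tanφ'] / [γz sinβ cosβ].
γz = 18.8·4.1 = 77.08 kN/m²
Numerator = 7.0 + 77.08·cos²36.3°·tan19.6° = 7.0 + 77.08·0.6495·0.3561 = 24.827 kPa
Denominator = 77.08·sin36.3°·cos36.3° = 77.08·0.5920·0.8059 = 36.776 kPa
FS = 24.827 / 36.776 = 0.675

FS = 0.68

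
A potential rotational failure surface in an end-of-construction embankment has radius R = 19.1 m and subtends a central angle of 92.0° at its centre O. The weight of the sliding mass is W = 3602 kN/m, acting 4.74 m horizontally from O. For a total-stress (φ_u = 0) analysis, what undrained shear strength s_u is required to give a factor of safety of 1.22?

FS = s_u·L_a·R / (W·d), so s_u = FS·W·d / (L_a·R).
Arc length L_a = R·θ = 19.1·(92.0°·π/180) = 19.1·1.6057 = 30.67 m
s_u = 1.22·3602·4.74 / (30.67·19.1) = 20829.6 / 585.78 = 35.56 kPa

s_u = 35.6 kPa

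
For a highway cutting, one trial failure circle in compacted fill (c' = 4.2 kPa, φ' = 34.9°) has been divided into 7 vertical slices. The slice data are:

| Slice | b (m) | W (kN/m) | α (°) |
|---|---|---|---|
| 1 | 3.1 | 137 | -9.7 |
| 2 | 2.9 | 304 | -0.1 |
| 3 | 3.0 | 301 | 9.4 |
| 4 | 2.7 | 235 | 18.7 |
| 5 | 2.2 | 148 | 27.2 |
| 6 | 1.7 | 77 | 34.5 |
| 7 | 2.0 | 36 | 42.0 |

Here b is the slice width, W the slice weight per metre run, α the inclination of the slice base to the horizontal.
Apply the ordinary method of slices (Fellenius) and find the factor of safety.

Ordinary method of slices: FS = Σ[c'·Δl_i + (W_i cosα_i)·tanφ'] / Σ W_i sinα_i, with Δl_i = b_i / cosα_i.
Slice 1: Δl = 3.1/cos(-9.7°) = 3.145 m; N'_1 = 137·cos(-9.7°) = 135.0; c'Δl = 13.21; W sinα = -23.1
Slice 2: Δl = 2.9/cos(-0.1°) = 2.900 m; N'_2 = 304·cos(-0.1°) = 304.0; c'Δl = 12.18; W sinα = -0.5
Slice 3: Δl = 3.0/cos9.4° = 3.041 m; N'_3 = 301·cos9.4° = 297.0; c'Δl = 12.77; W sinα = 49.2
Slice 4: Δl = 2.7/cos18.7° = 2.850 m; N'_4 = 235·cos18.7° = 222.6; c'Δl = 11.97; W sinα = 75.3
Slice 5: Δl = 2.2/cos27.2° = 2.474 m; N'_5 = 148·cos27.2° = 131.6; c'Δl = 10.39; W sinα = 67.7
Slice 6: Δl = 1.7/cos34.5° = 2.063 m; N'_6 = 77·cos34.5° = 63.5; c'Δl = 8.66; W sinα = 43.6
Slice 7: Δl = 2.0/cos42.0° = 2.691 m; N'_7 = 36·cos42.0° = 26.8; c'Δl = 11.30; W sinα = 24.1
Σc'Δl = 80.5 kN/m; ΣN' = 1180.4 kN/m; ΣW sinα = 236.2 kN/m
Resisting = 80.5 + 1180.4·tan34.9° = 80.5 + 823.5 = 904.0 kN/m
FS = 904.0 / 236.2 = 3.826

FS = 3.83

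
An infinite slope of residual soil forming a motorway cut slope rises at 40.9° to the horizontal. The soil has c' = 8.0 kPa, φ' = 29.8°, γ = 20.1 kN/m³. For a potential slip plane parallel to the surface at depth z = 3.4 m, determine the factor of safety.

FS = 0.90

For an infinite slope with a slip plane parallel to the surface (no pore pressure): FS = [c' + γz cos²β tanφ'] / [γz sinβ cosβ].
γz = 20.1·3.4 = 68.34 kN/m²
Numerator = 8.0 + 68.34·cos²40.9°·tan29.8° = 8.0 + 68.34·0.5713·0.5727 = 30.360 kPa
Denominator = 68.34·sin40.9°·cos40.9° = 68.34·0.6547·0.7559 = 33.821 kPa
FS = 30.360 / 33.821 = 0.898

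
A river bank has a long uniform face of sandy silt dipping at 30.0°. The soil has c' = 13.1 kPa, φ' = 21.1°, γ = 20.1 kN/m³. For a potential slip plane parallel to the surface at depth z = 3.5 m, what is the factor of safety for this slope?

FS = 1.10

For an infinite slope with a slip plane parallel to the surface (no pore pressure): FS = [c' + γz cos²β tanφ'] / [γz sinβ cosβ].
γz = 20.1·3.5 = 70.35 kN/m²
Numerator = 13.1 + 70.35·cos²30.0°·tan21.1° = 13.1 + 70.35·0.7500·0.3859 = 33.459 kPa
Denominator = 70.35·sin30.0°·cos30.0° = 70.35·0.5000·0.8660 = 30.462 kPa
FS = 33.459 / 30.462 = 1.098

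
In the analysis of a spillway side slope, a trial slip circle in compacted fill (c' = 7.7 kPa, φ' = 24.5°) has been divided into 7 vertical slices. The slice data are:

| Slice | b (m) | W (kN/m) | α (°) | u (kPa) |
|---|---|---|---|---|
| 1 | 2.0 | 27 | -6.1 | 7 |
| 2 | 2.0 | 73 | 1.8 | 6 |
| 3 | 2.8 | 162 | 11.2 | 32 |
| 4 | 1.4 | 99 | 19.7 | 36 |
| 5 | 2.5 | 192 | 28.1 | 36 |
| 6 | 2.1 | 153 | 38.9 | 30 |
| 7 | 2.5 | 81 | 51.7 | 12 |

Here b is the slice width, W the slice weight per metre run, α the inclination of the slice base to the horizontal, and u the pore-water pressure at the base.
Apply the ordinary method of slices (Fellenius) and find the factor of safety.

FS = 0.86

Ordinary method of slices: FS = Σ[c'·Δl_i + (W_i cosα_i − u_i·Δl_i)·tanφ'] / Σ W_i sinα_i, with Δl_i = b_i / cosα_i.
Slice 1: Δl = 2.0/cos(-6.1°) = 2.011 m; N'_1 = 27·cos(-6.1°) − 7·2.011 = 12.8; c'Δl = 15.49; W sinα = -2.9
Slice 2: Δl = 2.0/cos1.8° = 2.001 m; N'_2 = 73·cos1.8° − 6·2.001 = 61.0; c'Δl = 15.41; W sinα = 2.3
Slice 3: Δl = 2.8/cos11.2° = 2.854 m; N'_3 = 162·cos11.2° − 32·2.854 = 67.6; c'Δl = 21.98; W sinα = 31.5
Slice 4: Δl = 1.4/cos19.7° = 1.487 m; N'_4 = 99·cos19.7° − 36·1.487 = 39.7; c'Δl = 11.45; W sinα = 33.4
Slice 5: Δl = 2.5/cos28.1° = 2.834 m; N'_5 = 192·cos28.1° − 36·2.834 = 67.3; c'Δl = 21.82; W sinα = 90.4
Slice 6: Δl = 2.1/cos38.9° = 2.698 m; N'_6 = 153·cos38.9° − 30·2.698 = 38.1; c'Δl = 20.78; W sinα = 96.1
Slice 7: Δl = 2.5/cos51.7° = 4.034 m; N'_7 = 81·cos51.7° − 12·4.034 = 1.8; c'Δl = 31.06; W sinα = 63.6
Σc'Δl = 138.0 kN/m; ΣN' = 288.2 kN/m; ΣW sinα = 314.3 kN/m
Resisting = 138.0 + 288.2·tan24.5° = 138.0 + 131.4 = 269.3 kN/m
FS = 269.3 / 314.3 = 0.857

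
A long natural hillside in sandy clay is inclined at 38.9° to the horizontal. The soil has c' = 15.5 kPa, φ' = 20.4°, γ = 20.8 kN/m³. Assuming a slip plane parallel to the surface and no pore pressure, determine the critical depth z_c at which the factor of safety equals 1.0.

z_c = 2.83 m

Setting FS = 1.00 in FS = [c' + γz cos²β tanφ'] / [γz sinβ cosβ] and solving for z:
z = c' / [γ cosβ (FS·sinβ − cosβ·tanφ')]
  = 15.5 / [20.8·cos38.9°·(1.00·sin38.9° − cos38.9°·tan20.4°)]
  = 15.5 / [20.8·0.7782·(1.00·0.6280 − 0.7782·0.3719)]
  = 15.5 / 5.4801 = 2.828 m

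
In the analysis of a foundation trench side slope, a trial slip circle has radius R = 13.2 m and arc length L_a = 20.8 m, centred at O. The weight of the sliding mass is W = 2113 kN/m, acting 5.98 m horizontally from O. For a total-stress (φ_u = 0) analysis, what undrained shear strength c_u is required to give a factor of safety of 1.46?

FS = c_u·L_a·R / (W·d), so c_u = FS·W·d / (L_a·R).
c_u = 1.46·2113·5.98 / (20.80·13.2) = 18448.2 / 274.56 = 67.19 kPa

c_u = 67.2 kPa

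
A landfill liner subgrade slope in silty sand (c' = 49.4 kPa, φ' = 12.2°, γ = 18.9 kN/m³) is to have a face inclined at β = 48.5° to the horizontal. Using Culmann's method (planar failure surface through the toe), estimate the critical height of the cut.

Culmann's analysis gives the critical failure plane at α_cr = (β + φ')/2 = (48.5 + 12.2)/2 = 30.4°, and the critical height
H_c = (4c'/γ) · sinβ cosφ' / [1 − cos(β − φ')]
    = (4·49.4/18.9) · sin48.5°·cos12.2° / [1 − cos(36.3°)]
    = 10.455 · 0.7490·0.9774 / [1 − 0.8059]
    = 10.455 · 0.7320 / 0.1941
    = 39.44 m

H_c = 39.44 m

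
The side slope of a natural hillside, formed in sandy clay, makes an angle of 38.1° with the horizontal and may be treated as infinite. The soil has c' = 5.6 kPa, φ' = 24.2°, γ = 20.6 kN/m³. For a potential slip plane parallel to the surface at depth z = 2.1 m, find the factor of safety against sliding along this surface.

For an infinite slope with a slip plane parallel to the surface (no pore pressure): FS = [c' + γz cos²β tanφ'] / [γz sinβ cosβ].
γz = 20.6·2.1 = 43.26 kN/m²
Numerator = 5.6 + 43.26·cos²38.1°·tan24.2° = 5.6 + 43.26·0.6193·0.4494 = 17.640 kPa
Denominator = 43.26·sin38.1°·cos38.1° = 43.26·0.6170·0.7869 = 21.006 kPa
FS = 17.640 / 21.006 = 0.840

FS = 0.84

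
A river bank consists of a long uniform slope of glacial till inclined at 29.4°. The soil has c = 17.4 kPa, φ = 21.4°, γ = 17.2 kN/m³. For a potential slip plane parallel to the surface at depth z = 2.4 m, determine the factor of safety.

For an infinite slope with a slip plane parallel to the surface (no pore pressure): FS = [c + γz cos²β tanφ] / [γz sinβ cosβ].
γz = 17.2·2.4 = 41.28 kN/m²
Numerator = 17.4 + 41.28·cos²29.4°·tan21.4° = 17.4 + 41.28·0.7590·0.3919 = 29.679 kPa
Denominator = 41.28·sin29.4°·cos29.4° = 41.28·0.4909·0.8712 = 17.655 kPa
FS = 29.679 / 17.655 = 1.681

FS = 1.68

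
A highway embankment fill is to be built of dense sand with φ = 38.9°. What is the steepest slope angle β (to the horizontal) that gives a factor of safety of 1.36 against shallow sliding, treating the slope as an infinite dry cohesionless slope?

For an infinite dry cohesionless slope FS = tanφ/tanβ, so tanβ = tanφ / FS.
tanβ = tan38.9° / 1.36 = 0.8069 / 1.36 = 0.5933
β = arctan(0.5933) = 30.68°

β = 30.7°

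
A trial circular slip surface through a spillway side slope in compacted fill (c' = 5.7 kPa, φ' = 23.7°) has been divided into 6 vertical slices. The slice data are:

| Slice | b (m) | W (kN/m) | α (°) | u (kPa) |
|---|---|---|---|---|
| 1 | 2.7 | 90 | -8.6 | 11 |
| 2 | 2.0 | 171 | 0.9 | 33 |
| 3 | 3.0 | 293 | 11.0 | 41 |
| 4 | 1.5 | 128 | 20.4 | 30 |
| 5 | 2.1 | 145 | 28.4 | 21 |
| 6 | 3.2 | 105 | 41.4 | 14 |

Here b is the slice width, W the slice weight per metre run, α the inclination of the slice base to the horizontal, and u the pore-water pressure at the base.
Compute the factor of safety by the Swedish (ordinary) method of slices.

Ordinary method of slices: FS = Σ[c'·Δl_i + (W_i cosα_i − u_i·Δl_i)·tanφ'] / Σ W_i sinα_i, with Δl_i = b_i / cosα_i.
Slice 1: Δl = 2.7/cos(-8.6°) = 2.731 m; N'_1 = 90·cos(-8.6°) − 11·2.731 = 59.0; c'Δl = 15.57; W sinα = -13.5
Slice 2: Δl = 2.0/cos0.9° = 2.000 m; N'_2 = 171·cos0.9° − 33·2.000 = 105.0; c'Δl = 11.40; W sinα = 2.7
Slice 3: Δl = 3.0/cos11.0° = 3.056 m; N'_3 = 293·cos11.0° − 41·3.056 = 162.3; c'Δl = 17.42; W sinα = 55.9
Slice 4: Δl = 1.5/cos20.4° = 1.600 m; N'_4 = 128·cos20.4° − 30·1.600 = 72.0; c'Δl = 9.12; W sinα = 44.6
Slice 5: Δl = 2.1/cos28.4° = 2.387 m; N'_5 = 145·cos28.4° − 21·2.387 = 77.4; c'Δl = 13.61; W sinα = 69.0
Slice 6: Δl = 3.2/cos41.4° = 4.266 m; N'_6 = 105·cos41.4° − 14·4.266 = 19.0; c'Δl = 24.32; W sinα = 69.4
Σc'Δl = 91.4 kN/m; ΣN' = 494.6 kN/m; ΣW sinα = 228.2 kN/m
Resisting = 91.4 + 494.6·tan23.7° = 91.4 + 217.1 = 308.6 kN/m
FS = 308.6 / 228.2 = 1.352

FS = 1.35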